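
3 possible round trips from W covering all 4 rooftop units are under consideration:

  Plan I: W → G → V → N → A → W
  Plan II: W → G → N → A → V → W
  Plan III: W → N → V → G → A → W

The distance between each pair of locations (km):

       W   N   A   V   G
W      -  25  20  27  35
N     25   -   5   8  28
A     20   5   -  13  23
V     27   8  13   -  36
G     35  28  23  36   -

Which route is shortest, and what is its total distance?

Shortest is Plan I, total 104 km.

Plan I: 35 + 36 + 8 + 5 + 20 = 104
Plan II: 35 + 28 + 5 + 13 + 27 = 108
Plan III: 25 + 8 + 36 + 23 + 20 = 112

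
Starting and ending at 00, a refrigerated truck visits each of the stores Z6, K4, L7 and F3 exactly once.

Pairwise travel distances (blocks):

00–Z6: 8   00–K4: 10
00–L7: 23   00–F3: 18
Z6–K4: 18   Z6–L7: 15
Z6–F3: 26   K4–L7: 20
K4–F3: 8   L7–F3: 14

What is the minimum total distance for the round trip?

There are 12 distinct closed tours to check (reversals are equivalent).
00-Z6-K4-L7-F3-00: 8+18+20+14+18 = 78
00-Z6-K4-F3-L7-00: 8+18+8+14+23 = 71
00-Z6-L7-K4-F3-00: 8+15+20+8+18 = 69
00-Z6-L7-F3-K4-00: 8+15+14+8+10 = 55
00-Z6-F3-K4-L7-00: 8+26+8+20+23 = 85
00-Z6-F3-L7-K4-00: 8+26+14+20+10 = 78
00-K4-Z6-L7-F3-00: 10+18+15+14+18 = 75
00-K4-Z6-F3-L7-00: 10+18+26+14+23 = 91
00-K4-L7-Z6-F3-00: 10+20+15+26+18 = 89
00-K4-F3-Z6-L7-00: 10+8+26+15+23 = 82
00-L7-Z6-K4-F3-00: 23+15+18+8+18 = 82
00-L7-K4-Z6-F3-00: 23+20+18+26+18 = 105
The minimum is 55.
One optimal route: 00 → Z6 → L7 → F3 → K4 → 00 (or its reverse).

Shortest round trip = 55 blocks.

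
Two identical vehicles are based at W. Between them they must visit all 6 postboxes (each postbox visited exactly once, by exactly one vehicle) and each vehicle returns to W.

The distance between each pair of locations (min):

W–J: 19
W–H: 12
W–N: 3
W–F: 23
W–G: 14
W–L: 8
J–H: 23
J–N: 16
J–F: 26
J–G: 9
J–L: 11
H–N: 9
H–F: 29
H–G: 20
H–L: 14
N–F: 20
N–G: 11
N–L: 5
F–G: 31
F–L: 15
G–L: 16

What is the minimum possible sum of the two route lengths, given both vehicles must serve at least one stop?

There are 2^5 − 1 = 31 ways to divide the 6 stops into two non-empty groups. For each, the best each vehicle can do is its own shortest tour through its group:
  {J} + {H, N, F, G, L}: 38 + 86 = 124
  {H} + {J, N, F, G, L}: 24 + 72 = 96
  {J, H} + {N, F, G, L}: 54 + 68 = 122
  {N} + {J, H, F, G, L}: 6 + 90 = 96
  {J, N} + {H, F, G, L}: 38 + 86 = 124
  {H, N} + {J, F, G, L}: 24 + 72 = 96
  … (31 splits in total)
Best: vehicle 1 W → H → W = 24; vehicle 2 W → N → F → L → J → G → W = 72; combined 96.

96 min — the smallest possible combined total.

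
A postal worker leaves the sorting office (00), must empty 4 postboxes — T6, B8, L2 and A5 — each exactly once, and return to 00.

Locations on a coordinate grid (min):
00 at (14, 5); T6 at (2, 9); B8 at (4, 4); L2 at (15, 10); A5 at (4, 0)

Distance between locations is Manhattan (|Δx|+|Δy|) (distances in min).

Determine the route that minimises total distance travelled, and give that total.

46 min — the shortest possible round trip.

There are 12 distinct closed tours to check (reversals are equivalent).
00 - T6 - B8 - L2 - A5 - 00: 16+7+17+21+15 = 76
00 - T6 - B8 - A5 - L2 - 00: 16+7+4+21+6 = 54
00 - T6 - L2 - B8 - A5 - 00: 16+14+17+4+15 = 66
00 - T6 - L2 - A5 - B8 - 00: 16+14+21+4+11 = 66
00 - T6 - A5 - B8 - L2 - 00: 16+11+4+17+6 = 54
00 - T6 - A5 - L2 - B8 - 00: 16+11+21+17+11 = 76
00 - B8 - T6 - L2 - A5 - 00: 11+7+14+21+15 = 68
00 - B8 - T6 - A5 - L2 - 00: 11+7+11+21+6 = 56
00 - B8 - L2 - T6 - A5 - 00: 11+17+14+11+15 = 68
00 - B8 - A5 - T6 - L2 - 00: 11+4+11+14+6 = 46
00 - L2 - T6 - B8 - A5 - 00: 6+14+7+4+15 = 46
00 - L2 - B8 - T6 - A5 - 00: 6+17+7+11+15 = 56
The minimum is 46.
One optimal route: 00 → B8 → A5 → T6 → L2 → 00 (or its reverse).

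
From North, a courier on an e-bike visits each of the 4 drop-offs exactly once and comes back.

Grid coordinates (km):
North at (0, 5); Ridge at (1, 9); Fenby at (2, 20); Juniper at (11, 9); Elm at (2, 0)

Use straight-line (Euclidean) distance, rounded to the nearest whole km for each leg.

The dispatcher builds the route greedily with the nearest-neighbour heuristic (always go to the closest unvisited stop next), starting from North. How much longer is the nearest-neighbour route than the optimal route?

Excess over optimum: 8 km.

North: Ridge=4, Elm=5, Juniper=12, Fenby=15 ⇒ Ridge
Ridge: Elm=9, Juniper=10, Fenby=11 ⇒ Elm
Elm: Juniper=13, Fenby=20 ⇒ Juniper
Juniper: Fenby=14 ⇒ Fenby
NN route North → Ridge → Elm → Juniper → Fenby → North costs 55.
Optimal: North → Ridge → Fenby → Juniper → Elm → North costs 47 (by enumerating all 12 distinct tours).
Excess = 55 − 47 = 8.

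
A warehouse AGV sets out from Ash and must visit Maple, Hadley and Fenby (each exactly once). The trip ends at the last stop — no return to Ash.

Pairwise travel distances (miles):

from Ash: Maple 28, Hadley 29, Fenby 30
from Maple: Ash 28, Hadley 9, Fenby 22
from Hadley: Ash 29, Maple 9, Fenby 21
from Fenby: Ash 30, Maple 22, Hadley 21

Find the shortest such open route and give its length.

Minimum one-way distance = 58 miles.

There are 3! = 6 possible orderings.
Ash → Maple → Hadley → Fenby: 28+9+21 = 58
Ash → Maple → Fenby → Hadley: 28+22+21 = 71
Ash → Hadley → Maple → Fenby: 29+9+22 = 60
Ash → Hadley → Fenby → Maple: 29+21+22 = 72
Ash → Fenby → Maple → Hadley: 30+22+9 = 61
Ash → Fenby → Hadley → Maple: 30+21+9 = 60
The minimum is 58.
One shortest path: Ash → Maple → Hadley → Fenby.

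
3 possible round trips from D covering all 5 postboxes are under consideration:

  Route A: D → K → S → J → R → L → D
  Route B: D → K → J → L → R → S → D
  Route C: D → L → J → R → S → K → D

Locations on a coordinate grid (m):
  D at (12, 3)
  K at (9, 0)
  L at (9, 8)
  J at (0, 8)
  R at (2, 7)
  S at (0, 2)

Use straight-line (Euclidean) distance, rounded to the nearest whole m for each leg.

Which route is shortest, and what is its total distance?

Route A: 4 + 9 + 6 + 2 + 7 + 6 = 34
Route B: 4 + 12 + 9 + 7 + 5 + 12 = 49
Route C: 6 + 9 + 2 + 5 + 9 + 4 = 35

Shortest is Route A, total 34 m.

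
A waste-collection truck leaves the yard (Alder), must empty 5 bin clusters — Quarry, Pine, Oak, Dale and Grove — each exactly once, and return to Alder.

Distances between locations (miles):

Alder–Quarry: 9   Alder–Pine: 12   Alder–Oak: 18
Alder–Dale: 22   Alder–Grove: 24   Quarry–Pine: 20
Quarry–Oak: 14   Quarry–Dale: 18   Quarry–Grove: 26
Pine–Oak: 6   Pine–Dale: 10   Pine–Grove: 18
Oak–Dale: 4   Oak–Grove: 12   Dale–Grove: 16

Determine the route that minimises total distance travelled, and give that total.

Minimum total distance: 73 miles.

There are 60 distinct closed tours to check (reversals are equivalent).
Alder-Quarry-Pine-Oak-Dale-Grove-Alder: 9+20+6+4+16+24 = 79
Alder-Quarry-Pine-Oak-Grove-Dale-Alder: 9+20+6+12+16+22 = 85
Alder-Quarry-Pine-Dale-Oak-Grove-Alder: 9+20+10+4+12+24 = 79
Alder-Quarry-Pine-Dale-Grove-Oak-Alder: 9+20+10+16+12+18 = 85
Alder-Quarry-Pine-Grove-Oak-Dale-Alder: 9+20+18+12+4+22 = 85
Alder-Quarry-Pine-Grove-Dale-Oak-Alder: 9+20+18+16+4+18 = 85
Alder-Quarry-Oak-Pine-Dale-Grove-Alder: 9+14+6+10+16+24 = 79
Alder-Quarry-Oak-Pine-Grove-Dale-Alder: 9+14+6+18+16+22 = 85
Alder-Quarry-Oak-Dale-Pine-Grove-Alder: 9+14+4+10+18+24 = 79
Alder-Quarry-Oak-Dale-Grove-Pine-Alder: 9+14+4+16+18+12 = 73
Alder-Quarry-Oak-Grove-Pine-Dale-Alder: 9+14+12+18+10+22 = 85
Alder-Quarry-Oak-Grove-Dale-Pine-Alder: 9+14+12+16+10+12 = 73
Alder-Quarry-Dale-Pine-Oak-Grove-Alder: 9+18+10+6+12+24 = 79
Alder-Quarry-Dale-Pine-Grove-Oak-Alder: 9+18+10+18+12+18 = 85
… (46 more)
The minimum is 73.
One optimal route: Alder → Quarry → Oak → Dale → Grove → Pine → Alder (or its reverse).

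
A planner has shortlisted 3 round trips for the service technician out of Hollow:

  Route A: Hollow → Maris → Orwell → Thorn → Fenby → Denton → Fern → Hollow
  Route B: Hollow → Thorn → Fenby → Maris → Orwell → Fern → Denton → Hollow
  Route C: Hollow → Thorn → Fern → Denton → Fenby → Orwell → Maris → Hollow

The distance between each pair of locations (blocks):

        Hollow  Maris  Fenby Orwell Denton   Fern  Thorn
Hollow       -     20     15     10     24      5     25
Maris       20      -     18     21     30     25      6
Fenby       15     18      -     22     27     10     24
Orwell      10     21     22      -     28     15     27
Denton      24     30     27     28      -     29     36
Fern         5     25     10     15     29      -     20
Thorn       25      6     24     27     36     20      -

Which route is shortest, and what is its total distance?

Route A: 20 + 21 + 27 + 24 + 27 + 29 + 5 = 153
Route B: 25 + 24 + 18 + 21 + 15 + 29 + 24 = 156
Route C: 25 + 20 + 29 + 27 + 22 + 21 + 20 = 164

153 blocks — Route A is the shortest.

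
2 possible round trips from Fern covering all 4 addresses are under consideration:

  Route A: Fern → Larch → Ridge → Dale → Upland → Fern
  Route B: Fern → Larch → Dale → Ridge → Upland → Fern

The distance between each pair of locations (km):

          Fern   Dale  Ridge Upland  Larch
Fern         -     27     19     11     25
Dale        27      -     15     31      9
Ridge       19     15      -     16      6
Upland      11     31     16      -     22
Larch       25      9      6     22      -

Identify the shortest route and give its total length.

Shortest is Route B, total 76 km.

Route A: 25 + 6 + 15 + 31 + 11 = 88
Route B: 25 + 9 + 15 + 16 + 11 = 76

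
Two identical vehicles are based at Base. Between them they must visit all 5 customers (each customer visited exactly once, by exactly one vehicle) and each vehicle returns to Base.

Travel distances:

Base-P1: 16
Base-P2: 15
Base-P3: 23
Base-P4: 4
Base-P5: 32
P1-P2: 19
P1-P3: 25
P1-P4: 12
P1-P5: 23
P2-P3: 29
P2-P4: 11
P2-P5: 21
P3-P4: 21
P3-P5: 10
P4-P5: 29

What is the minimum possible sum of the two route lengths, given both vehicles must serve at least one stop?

Minimum combined distance: 95.

Check every non-empty split of the stops between the two vehicles; for each half take its own optimal tour:
  {P1} + {P2, P3, P4, P5}: 32 + 69 = 101
  {P2} + {P1, P3, P4, P5}: 30 + 72 = 102
  {P1, P2} + {P3, P4, P5}: 50 + 66 = 116
  {P3} + {P1, P2, P4, P5}: 46 + 75 = 121
  {P1, P3} + {P2, P4, P5}: 64 + 68 = 132
  {P2, P3} + {P1, P4, P5}: 67 + 71 = 138
  … (15 splits in total)
  {P4} + {P1, P2, P3, P5}: 8 + 87 = 95  ← best
Best: vehicle 1 Base → P4 → Base = 8; vehicle 2 Base → P1 → P3 → P5 → P2 → Base = 87; combined 95.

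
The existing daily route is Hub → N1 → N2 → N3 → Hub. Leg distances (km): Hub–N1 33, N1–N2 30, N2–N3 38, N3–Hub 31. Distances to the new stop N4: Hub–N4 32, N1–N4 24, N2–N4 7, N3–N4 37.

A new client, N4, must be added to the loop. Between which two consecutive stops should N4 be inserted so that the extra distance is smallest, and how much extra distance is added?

Insertion cost between consecutive stops i–j is d(i,N4) + d(N4,j) − d(i,j):
  between Hub and N1: 32 + 24 − 33 = 23
  between N1 and N2: 24 + 7 − 30 = 1
  between N2 and N3: 7 + 37 − 38 = 6
  between N3 and Hub: 37 + 32 − 31 = 38
Cheapest insertion is between N1 and N2, adding 1.
New total = 132 + 1 = 133.

Minimum extra distance: 1 km, inserting N4 between N1 and N2.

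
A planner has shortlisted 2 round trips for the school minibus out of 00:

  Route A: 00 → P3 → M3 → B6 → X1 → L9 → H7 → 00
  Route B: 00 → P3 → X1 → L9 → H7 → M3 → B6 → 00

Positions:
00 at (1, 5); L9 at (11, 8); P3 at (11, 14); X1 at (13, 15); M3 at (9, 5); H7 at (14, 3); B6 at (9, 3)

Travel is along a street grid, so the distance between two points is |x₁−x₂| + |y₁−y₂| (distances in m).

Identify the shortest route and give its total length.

Route A: 19 + 11 + 2 + 16 + 9 + 8 + 15 = 80
Route B: 19 + 3 + 9 + 8 + 7 + 2 + 10 = 58

Shortest is Route B, total 58 m.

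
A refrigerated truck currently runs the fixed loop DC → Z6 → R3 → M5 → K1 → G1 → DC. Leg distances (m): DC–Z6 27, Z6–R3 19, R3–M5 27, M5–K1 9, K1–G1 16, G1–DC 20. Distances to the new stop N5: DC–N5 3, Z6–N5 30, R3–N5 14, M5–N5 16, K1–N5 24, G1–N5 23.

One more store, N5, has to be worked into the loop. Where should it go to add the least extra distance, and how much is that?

Insertion cost between consecutive stops i–j is d(i,N5) + d(N5,j) − d(i,j):
  between DC and Z6: 3 + 30 − 27 = 6
  between Z6 and R3: 30 + 14 − 19 = 25
  between R3 and M5: 14 + 16 − 27 = 3
  between M5 and K1: 16 + 24 − 9 = 31
  between K1 and G1: 24 + 23 − 16 = 31
  between G1 and DC: 23 + 3 − 20 = 6
Cheapest insertion is between R3 and M5, adding 3.
New total = 118 + 3 = 121.

Minimum extra distance: 3 m, inserting N5 between R3 and M5.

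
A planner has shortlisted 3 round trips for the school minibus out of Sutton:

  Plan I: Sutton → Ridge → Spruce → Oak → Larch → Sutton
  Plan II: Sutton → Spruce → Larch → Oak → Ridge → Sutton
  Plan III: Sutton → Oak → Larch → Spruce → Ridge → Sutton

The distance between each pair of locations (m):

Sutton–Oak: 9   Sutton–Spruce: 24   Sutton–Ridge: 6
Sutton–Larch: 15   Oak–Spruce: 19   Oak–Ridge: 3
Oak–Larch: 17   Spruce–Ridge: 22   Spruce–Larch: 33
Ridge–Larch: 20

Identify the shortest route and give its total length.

Plan I: 6 + 22 + 19 + 17 + 15 = 79
Plan II: 24 + 33 + 17 + 3 + 6 = 83
Plan III: 9 + 17 + 33 + 22 + 6 = 87

Shortest is Plan I, total 79 m.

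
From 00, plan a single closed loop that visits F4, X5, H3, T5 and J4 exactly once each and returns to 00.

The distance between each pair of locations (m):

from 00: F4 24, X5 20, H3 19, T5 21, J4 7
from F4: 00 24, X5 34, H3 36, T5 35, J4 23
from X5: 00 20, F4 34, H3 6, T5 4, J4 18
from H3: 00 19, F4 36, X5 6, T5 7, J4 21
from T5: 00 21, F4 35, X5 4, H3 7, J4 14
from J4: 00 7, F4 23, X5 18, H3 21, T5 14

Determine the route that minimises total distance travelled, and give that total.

There are 60 distinct closed tours to check (reversals are equivalent).
00 - F4 - X5 - H3 - T5 - J4 - 00: 24+34+6+7+14+7 = 92
00 - F4 - X5 - H3 - J4 - T5 - 00: 24+34+6+21+14+21 = 120
00 - F4 - X5 - T5 - H3 - J4 - 00: 24+34+4+7+21+7 = 97
00 - F4 - X5 - T5 - J4 - H3 - 00: 24+34+4+14+21+19 = 116
00 - F4 - X5 - J4 - H3 - T5 - 00: 24+34+18+21+7+21 = 125
00 - F4 - X5 - J4 - T5 - H3 - 00: 24+34+18+14+7+19 = 116
00 - F4 - H3 - X5 - T5 - J4 - 00: 24+36+6+4+14+7 = 91
00 - F4 - H3 - X5 - J4 - T5 - 00: 24+36+6+18+14+21 = 119
00 - F4 - H3 - T5 - X5 - J4 - 00: 24+36+7+4+18+7 = 96
00 - F4 - H3 - T5 - J4 - X5 - 00: 24+36+7+14+18+20 = 119
00 - F4 - H3 - J4 - X5 - T5 - 00: 24+36+21+18+4+21 = 124
00 - F4 - H3 - J4 - T5 - X5 - 00: 24+36+21+14+4+20 = 119
00 - F4 - T5 - X5 - H3 - J4 - 00: 24+35+4+6+21+7 = 97
00 - F4 - T5 - X5 - J4 - H3 - 00: 24+35+4+18+21+19 = 121
… (46 more)
00 - F4 - J4 - T5 - X5 - H3 - 00: 24+23+14+4+6+19 = 90  ← best
The minimum is 90.
One optimal route: 00 → F4 → J4 → T5 → X5 → H3 → 00 (or its reverse).

Shortest round trip = 90 m.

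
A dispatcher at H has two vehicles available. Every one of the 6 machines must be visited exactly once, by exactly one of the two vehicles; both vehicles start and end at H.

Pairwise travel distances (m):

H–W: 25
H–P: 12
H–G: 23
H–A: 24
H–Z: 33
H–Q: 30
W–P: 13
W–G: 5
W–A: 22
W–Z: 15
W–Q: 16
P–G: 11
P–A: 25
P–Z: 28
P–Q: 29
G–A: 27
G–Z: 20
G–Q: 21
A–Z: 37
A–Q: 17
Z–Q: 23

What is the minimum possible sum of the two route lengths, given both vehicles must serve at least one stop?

There are 2^5 − 1 = 31 ways to divide the 6 stops into two non-empty groups. For each, the best each vehicle can do is its own shortest tour through its group:
  {W} + {P, G, A, Z, Q}: 50 + 107 = 157
  {P} + {W, G, A, Z, Q}: 24 + 107 = 131
  {W, P} + {G, A, Z, Q}: 50 + 107 = 157
  {G} + {W, P, A, Z, Q}: 46 + 104 = 150
  {W, G} + {P, A, Z, Q}: 53 + 104 = 157
  {P, G} + {W, A, Z, Q}: 46 + 104 = 150
  … (31 splits in total)
Best: vehicle 1 H → P → H = 24; vehicle 2 H → G → W → Z → Q → A → H = 107; combined 131.

131 m — the smallest possible combined total.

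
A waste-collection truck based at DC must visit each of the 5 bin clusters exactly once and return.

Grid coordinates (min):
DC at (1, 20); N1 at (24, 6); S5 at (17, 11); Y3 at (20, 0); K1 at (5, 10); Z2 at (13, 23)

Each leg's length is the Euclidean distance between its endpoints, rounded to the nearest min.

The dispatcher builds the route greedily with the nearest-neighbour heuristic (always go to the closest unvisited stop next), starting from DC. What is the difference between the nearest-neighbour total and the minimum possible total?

5 min longer than the optimal tour.

DC: K1=11, Z2=12, S5=18, N1=27, Y3=28 ⇒ K1
K1: S5=12, Z2=15, Y3=18, N1=19 ⇒ S5
S5: N1=9, Y3=11, Z2=13 ⇒ N1
N1: Y3=7, Z2=20 ⇒ Y3
Y3: Z2=24 ⇒ Z2
NN route DC → K1 → S5 → N1 → Y3 → Z2 → DC costs 75.
Optimal: DC → K1 → Y3 → N1 → S5 → Z2 → DC costs 70 (by enumerating all 60 distinct tours).
Excess = 75 − 70 = 5.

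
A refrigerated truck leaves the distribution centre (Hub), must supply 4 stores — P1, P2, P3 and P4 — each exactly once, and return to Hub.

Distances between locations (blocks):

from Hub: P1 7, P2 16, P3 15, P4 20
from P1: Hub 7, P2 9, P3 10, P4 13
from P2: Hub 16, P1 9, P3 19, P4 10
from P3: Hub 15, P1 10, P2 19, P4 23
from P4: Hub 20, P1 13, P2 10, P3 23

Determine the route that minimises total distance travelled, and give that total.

There are 12 distinct closed tours to check (reversals are equivalent).
Hub → P1 → P2 → P3 → P4 → Hub: 7+9+19+23+20 = 78
Hub → P1 → P2 → P4 → P3 → Hub: 7+9+10+23+15 = 64
Hub → P1 → P3 → P2 → P4 → Hub: 7+10+19+10+20 = 66
Hub → P1 → P3 → P4 → P2 → Hub: 7+10+23+10+16 = 66
Hub → P1 → P4 → P2 → P3 → Hub: 7+13+10+19+15 = 64
Hub → P1 → P4 → P3 → P2 → Hub: 7+13+23+19+16 = 78
Hub → P2 → P1 → P3 → P4 → Hub: 16+9+10+23+20 = 78
Hub → P2 → P1 → P4 → P3 → Hub: 16+9+13+23+15 = 76
Hub → P2 → P3 → P1 → P4 → Hub: 16+19+10+13+20 = 78
Hub → P2 → P4 → P1 → P3 → Hub: 16+10+13+10+15 = 64
Hub → P3 → P1 → P2 → P4 → Hub: 15+10+9+10+20 = 64
Hub → P3 → P2 → P1 → P4 → Hub: 15+19+9+13+20 = 76
The minimum is 64.
One optimal route: Hub → P1 → P2 → P4 → P3 → Hub (or its reverse).

Minimum total distance: 64 blocks.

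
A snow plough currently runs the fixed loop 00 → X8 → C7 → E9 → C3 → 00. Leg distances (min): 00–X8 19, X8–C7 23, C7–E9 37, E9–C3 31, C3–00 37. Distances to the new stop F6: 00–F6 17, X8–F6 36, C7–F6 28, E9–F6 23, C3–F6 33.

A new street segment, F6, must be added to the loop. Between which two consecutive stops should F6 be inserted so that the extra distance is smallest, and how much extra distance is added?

Adding 13 min by placing F6 on the C3–00 leg.

Insertion cost between consecutive stops i–j is d(i,F6) + d(F6,j) − d(i,j):
  between 00 and X8: 17 + 36 − 19 = 34
  between X8 and C7: 36 + 28 − 23 = 41
  between C7 and E9: 28 + 23 − 37 = 14
  between E9 and C3: 23 + 33 − 31 = 25
  between C3 and 00: 33 + 17 − 37 = 13
Cheapest insertion is between C3 and 00, adding 13.
New total = 147 + 13 = 160.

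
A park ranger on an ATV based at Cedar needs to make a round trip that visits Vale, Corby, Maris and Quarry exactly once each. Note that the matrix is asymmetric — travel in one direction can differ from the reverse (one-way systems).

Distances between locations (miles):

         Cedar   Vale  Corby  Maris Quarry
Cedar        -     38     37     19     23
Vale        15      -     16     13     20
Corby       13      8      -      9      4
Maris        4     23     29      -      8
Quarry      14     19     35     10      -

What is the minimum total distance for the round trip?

Shortest round trip = 71 miles.

Cedar-Vale-Corby-Maris-Quarry-Cedar: 38+16+9+8+14 = 85
Cedar-Vale-Corby-Quarry-Maris-Cedar: 38+16+4+10+4 = 72
Cedar-Vale-Maris-Corby-Quarry-Cedar: 38+13+29+4+14 = 98
Cedar-Vale-Maris-Quarry-Corby-Cedar: 38+13+8+35+13 = 107
Cedar-Vale-Quarry-Corby-Maris-Cedar: 38+20+35+9+4 = 106
Cedar-Vale-Quarry-Maris-Corby-Cedar: 38+20+10+29+13 = 110
Cedar-Corby-Vale-Maris-Quarry-Cedar: 37+8+13+8+14 = 80
Cedar-Corby-Vale-Quarry-Maris-Cedar: 37+8+20+10+4 = 79
Cedar-Corby-Maris-Vale-Quarry-Cedar: 37+9+23+20+14 = 103
Cedar-Corby-Maris-Quarry-Vale-Cedar: 37+9+8+19+15 = 88
Cedar-Corby-Quarry-Vale-Maris-Cedar: 37+4+19+13+4 = 77
Cedar-Corby-Quarry-Maris-Vale-Cedar: 37+4+10+23+15 = 89
Cedar-Maris-Vale-Corby-Quarry-Cedar: 19+23+16+4+14 = 76
Cedar-Maris-Vale-Quarry-Corby-Cedar: 19+23+20+35+13 = 110
… (10 more)
Cedar-Quarry-Vale-Corby-Maris-Cedar: 23+19+16+9+4 = 71  ← best
The minimum is 71.
One optimal route: Cedar → Quarry → Vale → Corby → Maris → Cedar.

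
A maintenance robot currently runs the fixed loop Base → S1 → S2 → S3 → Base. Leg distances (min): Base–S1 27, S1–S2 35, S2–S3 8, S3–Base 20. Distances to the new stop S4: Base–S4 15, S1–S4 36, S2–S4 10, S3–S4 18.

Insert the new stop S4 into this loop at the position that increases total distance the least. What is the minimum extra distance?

Minimum extra distance: 11 min, inserting S4 between S1 and S2.

Insertion cost between consecutive stops i–j is d(i,S4) + d(S4,j) − d(i,j):
  between Base and S1: 15 + 36 − 27 = 24
  between S1 and S2: 36 + 10 − 35 = 11
  between S2 and S3: 10 + 18 − 8 = 20
  between S3 and Base: 18 + 15 − 20 = 13
Cheapest insertion is between S1 and S2, adding 11.
New total = 90 + 11 = 101.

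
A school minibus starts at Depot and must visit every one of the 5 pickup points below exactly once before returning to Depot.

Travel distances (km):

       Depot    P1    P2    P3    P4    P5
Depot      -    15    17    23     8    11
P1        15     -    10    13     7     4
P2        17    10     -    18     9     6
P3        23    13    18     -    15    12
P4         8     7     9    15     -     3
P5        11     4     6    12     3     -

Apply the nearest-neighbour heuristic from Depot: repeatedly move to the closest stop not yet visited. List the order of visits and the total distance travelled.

At Depot the remaining stops are P4 8, P5 11, P1 15, P2 17, P3 23; go to P4.
At P4 the remaining stops are P5 3, P1 7, P2 9, P3 15; go to P5.
At P5 the remaining stops are P1 4, P2 6, P3 12; go to P1.
At P1 the remaining stops are P2 10, P3 13; go to P2.
At P2 the remaining stops are P3 18; go to P3.
Return P3→Depot: 23.
Total = 8 + 3 + 4 + 10 + 18 + 23 = 66.

Nearest-neighbour total = 66 km; route Depot → P4 → P5 → P1 → P2 → P3 → Depot.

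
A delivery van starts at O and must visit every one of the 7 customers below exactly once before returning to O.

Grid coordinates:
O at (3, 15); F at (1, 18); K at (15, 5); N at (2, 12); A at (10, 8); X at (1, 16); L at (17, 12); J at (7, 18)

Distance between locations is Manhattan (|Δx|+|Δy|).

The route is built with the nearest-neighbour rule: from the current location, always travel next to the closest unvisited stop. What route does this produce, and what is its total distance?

Nearest-neighbour total = 68; route O → X → F → J → N → A → K → L → O.

O → [X:3 / N:4 / F:5 / J:7 / A:14 / L:17 / K:22] → X (3)
X → [F:2 / N:5 / J:8 / A:17 / L:20 / K:25] → F (2)
F → [J:6 / N:7 / A:19 / L:22 / K:27] → J (6)
J → [N:11 / A:13 / L:16 / K:21] → N (11)
N → [A:12 / L:15 / K:20] → A (12)
A → [K:8 / L:11] → K (8)
K → [L:9] → L (9)
Return L→O: 17.
Total = 3 + 2 + 6 + 11 + 12 + 8 + 9 + 17 = 68.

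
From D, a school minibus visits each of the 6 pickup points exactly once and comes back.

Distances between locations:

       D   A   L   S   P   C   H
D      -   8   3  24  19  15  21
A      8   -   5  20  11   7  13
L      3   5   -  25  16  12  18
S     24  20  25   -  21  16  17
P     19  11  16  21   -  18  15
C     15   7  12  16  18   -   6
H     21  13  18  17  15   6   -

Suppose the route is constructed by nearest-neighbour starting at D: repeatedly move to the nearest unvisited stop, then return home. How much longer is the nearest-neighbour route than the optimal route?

D: L=3, A=8, C=15, P=19, H=21, S=24 ⇒ L
L: A=5, C=12, P=16, H=18, S=25 ⇒ A
A: C=7, P=11, H=13, S=20 ⇒ C
C: H=6, S=16, P=18 ⇒ H
H: P=15, S=17 ⇒ P
P: S=21 ⇒ S
NN route D → L → A → C → H → P → S → D costs 81.
Optimal: D → A → P → S → H → C → L → D costs 78 (by enumerating all 360 distinct tours).
Excess = 81 − 78 = 3.

3 longer than the optimal tour.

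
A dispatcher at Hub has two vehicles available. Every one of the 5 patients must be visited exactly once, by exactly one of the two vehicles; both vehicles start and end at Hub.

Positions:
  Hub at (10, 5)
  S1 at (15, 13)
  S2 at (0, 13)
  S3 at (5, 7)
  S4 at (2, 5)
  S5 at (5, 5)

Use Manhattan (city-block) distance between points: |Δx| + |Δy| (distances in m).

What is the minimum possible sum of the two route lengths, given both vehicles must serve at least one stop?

Try each way of splitting the stops between the two vehicles (each non-empty) and, for each split, find the best tour for each vehicle:
  {S1} + {S2, S3, S4, S5}: 26 + 36 = 62
  {S2} + {S1, S3, S4, S5}: 36 + 42 = 78
  {S1, S2} + {S3, S4, S5}: 46 + 20 = 66
  {S3} + {S1, S2, S4, S5}: 14 + 46 = 60
  {S1, S3} + {S2, S4, S5}: 36 + 36 = 72
  {S2, S3} + {S1, S4, S5}: 36 + 42 = 78
  … (15 splits in total)
Best: vehicle 1 Hub → S3 → Hub = 14; vehicle 2 Hub → S1 → S2 → S4 → S5 → Hub = 46; combined 60.

60 m — the smallest possible combined total.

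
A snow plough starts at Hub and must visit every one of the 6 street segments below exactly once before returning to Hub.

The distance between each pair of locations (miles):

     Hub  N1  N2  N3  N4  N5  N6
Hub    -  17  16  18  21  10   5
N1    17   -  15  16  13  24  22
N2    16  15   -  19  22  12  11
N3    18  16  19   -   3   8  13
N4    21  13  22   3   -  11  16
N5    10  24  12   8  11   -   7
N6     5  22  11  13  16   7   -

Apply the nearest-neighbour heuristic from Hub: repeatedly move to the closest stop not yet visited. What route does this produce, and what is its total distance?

At Hub the remaining stops are N6 5, N5 10, N2 16, N1 17, N3 18, N4 21; go to N6.
At N6 the remaining stops are N5 7, N2 11, N3 13, N4 16, N1 22; go to N5.
At N5 the remaining stops are N3 8, N4 11, N2 12, N1 24; go to N3.
At N3 the remaining stops are N4 3, N1 16, N2 19; go to N4.
At N4 the remaining stops are N1 13, N2 22; go to N1.
At N1 the remaining stops are N2 15; go to N2.
Return N2→Hub: 16.
Total = 5 + 7 + 8 + 3 + 13 + 15 + 16 = 67.

Total distance 67 miles via the nearest-neighbour route Hub → N6 → N5 → N3 → N4 → N1 → N2 → Hub.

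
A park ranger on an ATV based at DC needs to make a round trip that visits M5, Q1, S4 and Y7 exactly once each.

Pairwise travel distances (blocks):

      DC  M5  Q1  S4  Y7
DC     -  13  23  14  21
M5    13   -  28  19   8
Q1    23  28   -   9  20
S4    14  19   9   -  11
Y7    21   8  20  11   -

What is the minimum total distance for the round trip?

Shortest round trip = 64 blocks.

With 4 stops there are 4!/2 = 12 distinct round trips (a route and its reverse cost the same).
DC - M5 - Q1 - S4 - Y7 - DC: 13+28+9+11+21 = 82
DC - M5 - Q1 - Y7 - S4 - DC: 13+28+20+11+14 = 86
DC - M5 - S4 - Q1 - Y7 - DC: 13+19+9+20+21 = 82
DC - M5 - S4 - Y7 - Q1 - DC: 13+19+11+20+23 = 86
DC - M5 - Y7 - Q1 - S4 - DC: 13+8+20+9+14 = 64
DC - M5 - Y7 - S4 - Q1 - DC: 13+8+11+9+23 = 64
DC - Q1 - M5 - S4 - Y7 - DC: 23+28+19+11+21 = 102
DC - Q1 - M5 - Y7 - S4 - DC: 23+28+8+11+14 = 84
DC - Q1 - S4 - M5 - Y7 - DC: 23+9+19+8+21 = 80
DC - Q1 - Y7 - M5 - S4 - DC: 23+20+8+19+14 = 84
DC - S4 - M5 - Q1 - Y7 - DC: 14+19+28+20+21 = 102
DC - S4 - Q1 - M5 - Y7 - DC: 14+9+28+8+21 = 80
The minimum is 64.
One optimal route: DC → M5 → Y7 → Q1 → S4 → DC (or its reverse).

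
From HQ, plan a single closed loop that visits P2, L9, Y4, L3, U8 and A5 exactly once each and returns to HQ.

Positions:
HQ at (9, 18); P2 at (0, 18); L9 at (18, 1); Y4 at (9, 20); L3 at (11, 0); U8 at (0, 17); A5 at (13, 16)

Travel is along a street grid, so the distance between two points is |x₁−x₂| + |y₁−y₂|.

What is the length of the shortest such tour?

76 — the shortest possible round trip.

HQ → P2 → L9 → Y4 → L3 → U8 → A5 → HQ: 9+35+28+22+28+14+6 = 142
HQ → P2 → L9 → Y4 → L3 → A5 → U8 → HQ: 9+35+28+22+18+14+10 = 136
HQ → P2 → L9 → Y4 → U8 → L3 → A5 → HQ: 9+35+28+12+28+18+6 = 136
HQ → P2 → L9 → Y4 → U8 → A5 → L3 → HQ: 9+35+28+12+14+18+20 = 136
HQ → P2 → L9 → Y4 → A5 → L3 → U8 → HQ: 9+35+28+8+18+28+10 = 136
HQ → P2 → L9 → Y4 → A5 → U8 → L3 → HQ: 9+35+28+8+14+28+20 = 142
HQ → P2 → L9 → L3 → Y4 → U8 → A5 → HQ: 9+35+8+22+12+14+6 = 106
HQ → P2 → L9 → L3 → Y4 → A5 → U8 → HQ: 9+35+8+22+8+14+10 = 106
… (352 more)
HQ → P2 → U8 → L3 → L9 → A5 → Y4 → HQ: 9+1+28+8+20+8+2 = 76  ← best
The minimum is 76.
One optimal route: HQ → P2 → U8 → L3 → L9 → A5 → Y4 → HQ (or its reverse).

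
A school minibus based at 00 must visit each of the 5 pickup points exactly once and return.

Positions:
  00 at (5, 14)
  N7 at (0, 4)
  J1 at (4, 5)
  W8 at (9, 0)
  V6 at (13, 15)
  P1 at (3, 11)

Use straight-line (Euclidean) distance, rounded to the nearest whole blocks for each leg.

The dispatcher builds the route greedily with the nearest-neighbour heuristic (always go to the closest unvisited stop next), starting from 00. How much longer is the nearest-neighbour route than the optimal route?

00: P1=4, V6=8, J1=9, N7=11, W8=15 ⇒ P1
P1: J1=6, N7=8, V6=11, W8=13 ⇒ J1
J1: N7=4, W8=7, V6=13 ⇒ N7
N7: W8=10, V6=17 ⇒ W8
W8: V6=16 ⇒ V6
NN route 00 → P1 → J1 → N7 → W8 → V6 → 00 costs 48.
Optimal: 00 → V6 → W8 → J1 → N7 → P1 → 00 costs 47 (by enumerating all 60 distinct tours).
Excess = 48 − 47 = 1.

Excess over optimum: 1 blocks.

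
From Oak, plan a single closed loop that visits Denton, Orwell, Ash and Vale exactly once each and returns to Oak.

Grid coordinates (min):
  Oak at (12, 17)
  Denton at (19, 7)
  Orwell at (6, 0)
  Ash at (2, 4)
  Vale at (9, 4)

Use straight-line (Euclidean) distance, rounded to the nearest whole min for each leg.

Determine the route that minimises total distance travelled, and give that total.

With 4 stops there are 4!/2 = 12 distinct round trips (a route and its reverse cost the same).
Oak → Denton → Orwell → Ash → Vale → Oak: 12+15+6+7+13 = 53
Oak → Denton → Orwell → Vale → Ash → Oak: 12+15+5+7+16 = 55
Oak → Denton → Ash → Orwell → Vale → Oak: 12+17+6+5+13 = 53
Oak → Denton → Ash → Vale → Orwell → Oak: 12+17+7+5+18 = 59
Oak → Denton → Vale → Orwell → Ash → Oak: 12+10+5+6+16 = 49
Oak → Denton → Vale → Ash → Orwell → Oak: 12+10+7+6+18 = 53
Oak → Orwell → Denton → Ash → Vale → Oak: 18+15+17+7+13 = 70
Oak → Orwell → Denton → Vale → Ash → Oak: 18+15+10+7+16 = 66
Oak → Orwell → Ash → Denton → Vale → Oak: 18+6+17+10+13 = 64
Oak → Orwell → Vale → Denton → Ash → Oak: 18+5+10+17+16 = 66
Oak → Ash → Denton → Orwell → Vale → Oak: 16+17+15+5+13 = 66
Oak → Ash → Orwell → Denton → Vale → Oak: 16+6+15+10+13 = 60
The minimum is 49.
One optimal route: Oak → Denton → Vale → Orwell → Ash → Oak (or its reverse).

Shortest round trip = 49 min.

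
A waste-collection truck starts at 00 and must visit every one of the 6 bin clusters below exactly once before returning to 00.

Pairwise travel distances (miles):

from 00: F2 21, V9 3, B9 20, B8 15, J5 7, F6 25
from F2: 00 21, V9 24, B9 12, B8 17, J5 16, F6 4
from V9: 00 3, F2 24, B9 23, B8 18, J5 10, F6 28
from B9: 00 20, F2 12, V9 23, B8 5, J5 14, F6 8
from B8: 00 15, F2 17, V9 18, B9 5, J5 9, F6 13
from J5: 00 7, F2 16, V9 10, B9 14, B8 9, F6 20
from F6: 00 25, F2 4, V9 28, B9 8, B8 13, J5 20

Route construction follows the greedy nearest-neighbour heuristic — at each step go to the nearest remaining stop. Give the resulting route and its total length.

Nearest-neighbour total = 60 miles; route 00 → V9 → J5 → B8 → B9 → F6 → F2 → 00.

At 00 the remaining stops are V9 3, J5 7, B8 15, B9 20, F2 21, F6 25; go to V9.
At V9 the remaining stops are J5 10, B8 18, B9 23, F2 24, F6 28; go to J5.
At J5 the remaining stops are B8 9, B9 14, F2 16, F6 20; go to B8.
At B8 the remaining stops are B9 5, F6 13, F2 17; go to B9.
At B9 the remaining stops are F6 8, F2 12; go to F6.
At F6 the remaining stops are F2 4; go to F2.
Return F2→00: 21.
Total = 3 + 10 + 9 + 5 + 8 + 4 + 21 = 60.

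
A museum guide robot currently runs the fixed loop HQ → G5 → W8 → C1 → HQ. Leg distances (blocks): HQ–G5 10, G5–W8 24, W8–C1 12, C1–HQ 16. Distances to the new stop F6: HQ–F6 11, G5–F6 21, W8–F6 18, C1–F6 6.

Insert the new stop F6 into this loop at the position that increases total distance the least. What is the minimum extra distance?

Minimum extra distance: 1 blocks, inserting F6 between C1 and HQ.

Insertion cost between consecutive stops i–j is d(i,F6) + d(F6,j) − d(i,j):
  between HQ and G5: 11 + 21 − 10 = 22
  between G5 and W8: 21 + 18 − 24 = 15
  between W8 and C1: 18 + 6 − 12 = 12
  between C1 and HQ: 6 + 11 − 16 = 1
Cheapest insertion is between C1 and HQ, adding 1.
New total = 62 + 1 = 63.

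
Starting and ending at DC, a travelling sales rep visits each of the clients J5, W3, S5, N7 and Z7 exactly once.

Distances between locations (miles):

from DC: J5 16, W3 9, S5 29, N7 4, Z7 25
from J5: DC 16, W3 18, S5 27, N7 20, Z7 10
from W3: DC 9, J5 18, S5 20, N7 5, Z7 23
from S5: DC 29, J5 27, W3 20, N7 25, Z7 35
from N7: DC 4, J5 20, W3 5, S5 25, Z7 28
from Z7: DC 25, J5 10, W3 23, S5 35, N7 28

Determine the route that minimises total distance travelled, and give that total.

With 5 stops there are 5!/2 = 60 distinct round trips (a route and its reverse cost the same).
DC - J5 - W3 - S5 - N7 - Z7 - DC: 16+18+20+25+28+25 = 132
DC - J5 - W3 - S5 - Z7 - N7 - DC: 16+18+20+35+28+4 = 121
DC - J5 - W3 - N7 - S5 - Z7 - DC: 16+18+5+25+35+25 = 124
DC - J5 - W3 - N7 - Z7 - S5 - DC: 16+18+5+28+35+29 = 131
DC - J5 - W3 - Z7 - S5 - N7 - DC: 16+18+23+35+25+4 = 121
DC - J5 - W3 - Z7 - N7 - S5 - DC: 16+18+23+28+25+29 = 139
DC - J5 - S5 - W3 - N7 - Z7 - DC: 16+27+20+5+28+25 = 121
DC - J5 - S5 - W3 - Z7 - N7 - DC: 16+27+20+23+28+4 = 118
DC - J5 - S5 - N7 - W3 - Z7 - DC: 16+27+25+5+23+25 = 121
DC - J5 - S5 - N7 - Z7 - W3 - DC: 16+27+25+28+23+9 = 128
DC - J5 - S5 - Z7 - W3 - N7 - DC: 16+27+35+23+5+4 = 110
DC - J5 - S5 - Z7 - N7 - W3 - DC: 16+27+35+28+5+9 = 120
DC - J5 - N7 - W3 - S5 - Z7 - DC: 16+20+5+20+35+25 = 121
DC - J5 - N7 - W3 - Z7 - S5 - DC: 16+20+5+23+35+29 = 128
… (46 more)
DC - J5 - Z7 - S5 - W3 - N7 - DC: 16+10+35+20+5+4 = 90  ← best
The minimum is 90.
One optimal route: DC → J5 → Z7 → S5 → W3 → N7 → DC (or its reverse).

Shortest round trip = 90 miles.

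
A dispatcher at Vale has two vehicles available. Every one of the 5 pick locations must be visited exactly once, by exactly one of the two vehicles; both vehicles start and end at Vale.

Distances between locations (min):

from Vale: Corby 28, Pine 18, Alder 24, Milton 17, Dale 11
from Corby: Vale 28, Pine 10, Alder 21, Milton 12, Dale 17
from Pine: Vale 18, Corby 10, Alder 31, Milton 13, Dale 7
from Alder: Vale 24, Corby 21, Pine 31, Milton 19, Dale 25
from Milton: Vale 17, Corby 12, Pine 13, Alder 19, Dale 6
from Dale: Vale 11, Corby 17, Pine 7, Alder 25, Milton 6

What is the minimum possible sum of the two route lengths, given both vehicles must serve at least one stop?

Minimum combined distance: 105 min.

Try each way of splitting the stops between the two vehicles (each non-empty) and, for each split, find the best tour for each vehicle:
  {Corby} + {Pine, Alder, Milton, Dale}: 56 + 74 = 130
  {Pine} + {Corby, Alder, Milton, Dale}: 36 + 74 = 110
  {Corby, Pine} + {Alder, Milton, Dale}: 56 + 60 = 116
  {Alder} + {Corby, Pine, Milton, Dale}: 48 + 57 = 105
  {Corby, Alder} + {Pine, Milton, Dale}: 73 + 48 = 121
  {Pine, Alder} + {Corby, Milton, Dale}: 73 + 57 = 130
  … (15 splits in total)
Best: vehicle 1 Vale → Alder → Vale = 48; vehicle 2 Vale → Pine → Corby → Milton → Dale → Vale = 57; combined 105.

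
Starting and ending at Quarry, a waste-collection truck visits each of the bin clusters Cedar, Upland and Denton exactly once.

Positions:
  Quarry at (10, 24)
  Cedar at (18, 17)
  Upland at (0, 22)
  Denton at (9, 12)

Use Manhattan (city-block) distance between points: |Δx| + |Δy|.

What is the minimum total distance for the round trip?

60 — the shortest possible round trip.

With 3 stops there are 3!/2 = 3 distinct round trips (a route and its reverse cost the same).
Quarry → Cedar → Upland → Denton → Quarry: 15+23+19+13 = 70
Quarry → Cedar → Denton → Upland → Quarry: 15+14+19+12 = 60
Quarry → Upland → Cedar → Denton → Quarry: 12+23+14+13 = 62
The minimum is 60.
One optimal route: Quarry → Cedar → Denton → Upland → Quarry (or its reverse).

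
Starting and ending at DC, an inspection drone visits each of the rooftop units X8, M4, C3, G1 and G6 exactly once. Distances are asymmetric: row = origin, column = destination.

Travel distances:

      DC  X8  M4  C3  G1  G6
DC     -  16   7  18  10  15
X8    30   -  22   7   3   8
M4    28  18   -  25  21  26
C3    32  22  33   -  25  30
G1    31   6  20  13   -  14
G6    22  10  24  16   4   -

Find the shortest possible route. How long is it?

Minimum total distance: 82.

DC - X8 - M4 - C3 - G1 - G6 - DC: 16+22+25+25+14+22 = 124
DC - X8 - M4 - C3 - G6 - G1 - DC: 16+22+25+30+4+31 = 128
DC - X8 - M4 - G1 - C3 - G6 - DC: 16+22+21+13+30+22 = 124
DC - X8 - M4 - G1 - G6 - C3 - DC: 16+22+21+14+16+32 = 121
DC - X8 - M4 - G6 - C3 - G1 - DC: 16+22+26+16+25+31 = 136
DC - X8 - M4 - G6 - G1 - C3 - DC: 16+22+26+4+13+32 = 113
DC - X8 - C3 - M4 - G1 - G6 - DC: 16+7+33+21+14+22 = 113
DC - X8 - C3 - M4 - G6 - G1 - DC: 16+7+33+26+4+31 = 117
DC - X8 - C3 - G1 - M4 - G6 - DC: 16+7+25+20+26+22 = 116
DC - X8 - C3 - G1 - G6 - M4 - DC: 16+7+25+14+24+28 = 114
DC - X8 - C3 - G6 - M4 - G1 - DC: 16+7+30+24+21+31 = 129
DC - X8 - C3 - G6 - G1 - M4 - DC: 16+7+30+4+20+28 = 105
DC - X8 - G1 - M4 - C3 - G6 - DC: 16+3+20+25+30+22 = 116
DC - X8 - G1 - M4 - G6 - C3 - DC: 16+3+20+26+16+32 = 113
… (106 more)
DC - M4 - X8 - G6 - G1 - C3 - DC: 7+18+8+4+13+32 = 82  ← best
The minimum is 82.
One optimal route: DC → M4 → X8 → G6 → G1 → C3 → DC.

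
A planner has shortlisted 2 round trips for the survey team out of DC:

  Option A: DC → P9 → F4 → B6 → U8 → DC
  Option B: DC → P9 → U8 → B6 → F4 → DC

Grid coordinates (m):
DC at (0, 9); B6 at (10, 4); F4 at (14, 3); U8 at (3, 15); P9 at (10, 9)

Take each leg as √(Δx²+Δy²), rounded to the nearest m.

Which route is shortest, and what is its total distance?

Option A: 10 + 7 + 4 + 13 + 7 = 41
Option B: 10 + 9 + 13 + 4 + 15 = 51

Shortest is Option A, total 41 m.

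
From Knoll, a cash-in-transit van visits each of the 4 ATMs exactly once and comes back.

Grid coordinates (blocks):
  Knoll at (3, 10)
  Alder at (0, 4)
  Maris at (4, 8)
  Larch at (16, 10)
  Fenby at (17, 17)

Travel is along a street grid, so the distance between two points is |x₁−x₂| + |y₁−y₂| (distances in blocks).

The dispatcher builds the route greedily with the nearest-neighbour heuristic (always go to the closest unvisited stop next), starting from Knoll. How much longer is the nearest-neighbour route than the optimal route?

Excess over optimum: 2 blocks.

Knoll: Maris=3, Alder=9, Larch=13, Fenby=21 ⇒ Maris
Maris: Alder=8, Larch=14, Fenby=22 ⇒ Alder
Alder: Larch=22, Fenby=30 ⇒ Larch
Larch: Fenby=8 ⇒ Fenby
NN route Knoll → Maris → Alder → Larch → Fenby → Knoll costs 62.
Optimal: Knoll → Alder → Maris → Larch → Fenby → Knoll costs 60 (by enumerating all 12 distinct tours).
Excess = 62 − 60 = 2.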